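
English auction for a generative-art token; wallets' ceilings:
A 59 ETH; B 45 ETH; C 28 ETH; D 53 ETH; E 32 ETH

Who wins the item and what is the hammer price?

A wins at 53 ETH

Limits ranked: 59 (A) > 53 (D) > 45 (B) > 32 (E) > 28 (C)
Once the price passes 53 ETH, only A is left; the hammer falls at D's limit of 53 ETH.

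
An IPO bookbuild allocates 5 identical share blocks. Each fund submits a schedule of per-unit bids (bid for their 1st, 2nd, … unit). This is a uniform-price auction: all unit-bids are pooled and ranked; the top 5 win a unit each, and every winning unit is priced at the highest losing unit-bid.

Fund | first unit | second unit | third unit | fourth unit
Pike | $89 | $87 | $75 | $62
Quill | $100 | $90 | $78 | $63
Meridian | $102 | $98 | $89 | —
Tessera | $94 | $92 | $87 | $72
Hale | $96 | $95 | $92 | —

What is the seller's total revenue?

Total revenue: $470

Merging the schedules and taking the best 5: 102 (Meridian-1), 100 (Quill-1), 98 (Meridian-2), 96 (Hale-1), 95 (Hale-2)
First bid not allocated: $94.
Allocation: Hale 2, Meridian 2, Quill 1. Every unit priced at $94.
Revenue = 5 × 94 = $470.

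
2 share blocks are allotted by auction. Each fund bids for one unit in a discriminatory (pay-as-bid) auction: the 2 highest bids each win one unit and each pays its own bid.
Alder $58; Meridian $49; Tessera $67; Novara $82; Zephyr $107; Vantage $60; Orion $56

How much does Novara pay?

Sorting: 107 (Zephyr), 82 (Novara), 67 (Tessera), 60 (Vantage), …
Winners (2 units): Zephyr, Novara.
Novara wins → own bid $82.

Novara pays $82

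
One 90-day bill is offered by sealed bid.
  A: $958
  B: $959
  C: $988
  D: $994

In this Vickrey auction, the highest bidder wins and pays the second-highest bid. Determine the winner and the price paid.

D pays $988

Sorting bids: 994 (D) > 988 (C) > 959 (B) > 958 (A)
Second-price: D pays C's bid of $988.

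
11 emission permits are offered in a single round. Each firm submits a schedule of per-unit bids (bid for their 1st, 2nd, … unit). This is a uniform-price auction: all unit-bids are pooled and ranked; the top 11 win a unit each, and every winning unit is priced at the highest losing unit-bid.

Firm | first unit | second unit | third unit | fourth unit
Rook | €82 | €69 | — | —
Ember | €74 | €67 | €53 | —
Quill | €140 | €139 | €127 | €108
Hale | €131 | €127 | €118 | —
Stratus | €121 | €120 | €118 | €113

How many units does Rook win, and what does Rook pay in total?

Merging the schedules and taking the best 11: 140 (Quill-1), 139 (Quill-2), 131 (Hale-1), 127 (Quill-3), 127 (Hale-2), 121 (Stratus-1), 120 (Stratus-2), 118 (Hale-3), 118 (Stratus-3), 113 (Stratus-4), 108 (Quill-4)
First bid not allocated: €82.
Rook wins 0 unit(s) at €82 each.

Rook: 0 units, pays €0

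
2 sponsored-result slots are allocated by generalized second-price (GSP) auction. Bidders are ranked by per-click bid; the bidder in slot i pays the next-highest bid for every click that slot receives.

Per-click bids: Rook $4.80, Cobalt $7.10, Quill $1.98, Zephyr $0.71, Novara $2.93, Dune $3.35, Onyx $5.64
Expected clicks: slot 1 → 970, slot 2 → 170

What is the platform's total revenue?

Total revenue: $6286.80

Sorting advertisers: $7.10 (Cobalt) > $5.64 (Onyx) > $4.80 (Rook) > …
Slot 1: Cobalt pays $5.64 × 970 = $5470.80
Slot 2: Onyx pays $4.80 × 170 = $816.00
Total = $6286.80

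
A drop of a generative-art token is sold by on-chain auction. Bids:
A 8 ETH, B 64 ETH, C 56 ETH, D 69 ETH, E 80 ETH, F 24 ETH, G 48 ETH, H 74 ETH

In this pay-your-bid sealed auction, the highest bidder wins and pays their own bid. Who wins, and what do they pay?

E pays 80 ETH

Bids in order: 80 (E) > 74 (H) > 69 (D) > 64 (B) > 56 (C) > 48 (G) > …
E is highest → pays own bid, 80 ETH.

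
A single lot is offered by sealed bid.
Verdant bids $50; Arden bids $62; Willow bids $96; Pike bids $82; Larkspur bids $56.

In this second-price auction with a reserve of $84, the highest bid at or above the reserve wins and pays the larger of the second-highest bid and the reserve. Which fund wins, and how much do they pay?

Bids ranked: 96 (Willow) > 82 (Pike) > 62 (Arden) > 56 (Larkspur) > 50 (Verdant)
Willow has the top bid at or above the reserve ($96).
Second-highest bid $82 is below the reserve $84, so the reserve binds → payment $84.

Willow pays $84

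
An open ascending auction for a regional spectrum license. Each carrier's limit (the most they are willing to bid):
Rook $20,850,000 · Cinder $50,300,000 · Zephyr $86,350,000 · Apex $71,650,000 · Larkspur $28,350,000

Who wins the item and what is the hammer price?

Ascending (English) auction: the price rises until one bidder remains; the winner pays the price at which the last rival dropped out.
Limits in order: 86,350,000 (Zephyr) > 71,650,000 (Apex) > 50,300,000 (Cinder) > 28,350,000 (Larkspur) > 20,850,000 (Rook)
Apex is the last rival to drop out, at $71,650,000; Zephyr remains and wins at that price.

Zephyr wins at $71,650,000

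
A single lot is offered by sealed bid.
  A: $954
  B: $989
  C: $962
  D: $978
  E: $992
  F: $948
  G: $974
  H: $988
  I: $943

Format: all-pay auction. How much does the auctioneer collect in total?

All-pay auction: the highest bidder wins the item, but every bidder pays their own bid.
Bids ranked: 992 (E) > 989 (B) > 988 (H) > 978 (D) > 974 (G) > 962 (C) > …
Every bidder forfeits their bid regardless of winning.
Revenue = 954 + 989 + 962 + 978 + 992 + 948 + 974 + 988 + 943 = $8,728.

Total revenue: $8,728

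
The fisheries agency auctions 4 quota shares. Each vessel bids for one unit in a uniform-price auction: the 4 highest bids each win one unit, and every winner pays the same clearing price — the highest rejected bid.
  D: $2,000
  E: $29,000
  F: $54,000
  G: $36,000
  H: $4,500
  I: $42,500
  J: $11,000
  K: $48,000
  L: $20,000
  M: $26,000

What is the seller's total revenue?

Bids ranked high→low: 54,000 (F), 48,000 (K), 42,500 (I), 36,000 (G), 29,000 (E), 26,000 (M), …
The 4 highest are F, K, I, G.
Highest unsuccessful bid: $29,000 → clearing price.
Total revenue = 4 × $29,000 = $116,000.

Total revenue: $116,000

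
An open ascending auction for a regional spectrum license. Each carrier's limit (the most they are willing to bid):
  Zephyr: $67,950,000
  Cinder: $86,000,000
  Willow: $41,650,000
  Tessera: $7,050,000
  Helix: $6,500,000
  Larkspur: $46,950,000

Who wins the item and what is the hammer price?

Cinder wins at $67,950,000

Rule: the price rises until one bidder remains; the winner pays the price at which the last rival dropped out.
Limits in order: 86,000,000 (Cinder) > 67,950,000 (Zephyr) > 46,950,000 (Larkspur) > 41,650,000 (Willow) > 7,050,000 (Tessera) > 6,500,000 (Helix)
Zephyr is the last rival to drop out, at $67,950,000; Cinder remains and wins at that price.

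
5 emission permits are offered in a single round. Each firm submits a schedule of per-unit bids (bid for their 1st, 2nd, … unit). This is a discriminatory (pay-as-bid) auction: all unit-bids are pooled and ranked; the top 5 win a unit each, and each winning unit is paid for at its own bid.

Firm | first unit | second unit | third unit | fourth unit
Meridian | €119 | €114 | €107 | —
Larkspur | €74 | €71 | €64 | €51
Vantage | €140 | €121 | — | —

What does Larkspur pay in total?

Larkspur pays €0

Pooled unit-bids ranked (top 5): 140 (Vantage-1), 121 (Vantage-2), 119 (Meridian-1), 114 (Meridian-2), 107 (Meridian-3)
Next rejected bid: €74 (not a price — pay-as-bid).
Larkspur wins no units.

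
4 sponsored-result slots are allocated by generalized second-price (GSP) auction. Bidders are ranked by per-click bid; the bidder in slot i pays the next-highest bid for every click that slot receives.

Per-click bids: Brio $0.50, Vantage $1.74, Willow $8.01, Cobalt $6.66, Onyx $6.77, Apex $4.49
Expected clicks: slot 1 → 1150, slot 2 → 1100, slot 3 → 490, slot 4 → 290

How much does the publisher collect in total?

Sorting advertisers: $8.01 (Willow) > $6.77 (Onyx) > $6.66 (Cobalt) > $4.49 (Apex) > $1.74 (Vantage) > …
Slot 1: Willow pays $6.77 × 1150 = $7785.50
Slot 2: Onyx pays $6.66 × 1100 = $7326.00
Slot 3: Cobalt pays $4.49 × 490 = $2200.10
Slot 4: Apex pays $1.74 × 290 = $504.60
Total = $17816.20

Total revenue: $17816.20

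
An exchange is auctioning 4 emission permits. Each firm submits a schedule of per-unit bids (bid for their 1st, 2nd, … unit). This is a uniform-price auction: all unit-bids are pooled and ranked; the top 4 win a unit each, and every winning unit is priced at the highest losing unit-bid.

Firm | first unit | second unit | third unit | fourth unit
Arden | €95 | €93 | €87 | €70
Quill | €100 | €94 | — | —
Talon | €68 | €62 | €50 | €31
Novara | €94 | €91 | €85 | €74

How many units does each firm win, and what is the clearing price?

Arden 1, Novara 1, Quill 2; clearing price €93

Merging the schedules and taking the best 4: 100 (Quill-1), 95 (Arden-1), 94 (Quill-2), 94 (Novara-1)
First bid not allocated: €93.
Allocation: Arden 1, Novara 1, Quill 2.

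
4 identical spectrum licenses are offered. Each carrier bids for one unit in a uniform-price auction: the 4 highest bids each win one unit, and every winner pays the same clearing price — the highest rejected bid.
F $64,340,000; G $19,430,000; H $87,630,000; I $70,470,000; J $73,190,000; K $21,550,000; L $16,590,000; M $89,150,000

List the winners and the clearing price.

Ordering the bids: 89,150,000 (M), 87,630,000 (H), 73,190,000 (J), 70,470,000 (I), 64,340,000 (F), 21,550,000 (K), …
Top 4: M, H, J, I.
Clearing price = highest rejected bid = $64,340,000.

M, H, J, I; each pays $64,340,000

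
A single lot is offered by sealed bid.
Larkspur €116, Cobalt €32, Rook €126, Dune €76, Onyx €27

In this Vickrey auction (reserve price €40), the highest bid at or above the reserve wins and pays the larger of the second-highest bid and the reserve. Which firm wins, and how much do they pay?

Rook pays €116

Rule: the highest bid at or above the reserve wins and pays the larger of the second-highest bid and the reserve.
Bids ranked: 126 (Rook) > 116 (Larkspur) > 76 (Dune) > 32 (Cobalt) > 27 (Onyx)
Highest eligible bid: Rook at €126.
Second-highest bid €116 exceeds the reserve €40 → payment €116.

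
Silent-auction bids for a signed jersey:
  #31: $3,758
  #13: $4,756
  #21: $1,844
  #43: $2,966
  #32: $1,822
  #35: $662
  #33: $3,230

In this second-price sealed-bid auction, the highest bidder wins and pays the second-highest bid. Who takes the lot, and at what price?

Bids ranked: 4,756 (#13) > 3,758 (#31) > 3,230 (#33) > 2,966 (#43) > 1,844 (#21) > 1,822 (#32) > …
#13 wins with the highest bid; price is set by the runner-up at $3,758.

#13 pays $3,758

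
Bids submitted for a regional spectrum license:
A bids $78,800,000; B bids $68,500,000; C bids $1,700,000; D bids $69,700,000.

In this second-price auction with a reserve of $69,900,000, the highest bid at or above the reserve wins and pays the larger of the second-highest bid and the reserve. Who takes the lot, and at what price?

A pays $69,900,000

Bids ranked: 78,800,000 (A) > 69,700,000 (D) > 68,500,000 (B) > 1,700,000 (C)
Highest eligible bid: A at $78,800,000.
Second-highest bid $69,700,000 is below the reserve $69,900,000, so the reserve binds → payment $69,900,000.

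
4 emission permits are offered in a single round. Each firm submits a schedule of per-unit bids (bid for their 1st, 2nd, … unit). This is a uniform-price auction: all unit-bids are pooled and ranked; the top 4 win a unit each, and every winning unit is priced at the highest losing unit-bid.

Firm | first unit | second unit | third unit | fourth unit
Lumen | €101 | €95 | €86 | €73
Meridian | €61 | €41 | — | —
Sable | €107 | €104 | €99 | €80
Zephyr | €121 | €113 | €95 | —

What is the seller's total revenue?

Total revenue: €404

All unit-bids, highest first — top 4: 121 (Zephyr-1), 113 (Zephyr-2), 107 (Sable-1), 104 (Sable-2)
First bid not allocated: €101.
Allocation: Sable 2, Zephyr 2. Every unit priced at €101.
Revenue = 4 × 101 = €404.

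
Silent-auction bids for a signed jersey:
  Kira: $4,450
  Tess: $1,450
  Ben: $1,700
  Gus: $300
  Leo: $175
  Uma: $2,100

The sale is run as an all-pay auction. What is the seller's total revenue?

Bids ranked: 4,450 (Kira) > 2,100 (Uma) > 1,700 (Ben) > 1,450 (Tess) > 300 (Gus) > 175 (Leo)
Kira wins with the top bid; all bids are sunk regardless.
Every bidder forfeits their bid regardless of winning.
Revenue = 4,450 + 1,450 + 1,700 + 300 + 175 + 2,100 = $10,175.

Total revenue: $10,175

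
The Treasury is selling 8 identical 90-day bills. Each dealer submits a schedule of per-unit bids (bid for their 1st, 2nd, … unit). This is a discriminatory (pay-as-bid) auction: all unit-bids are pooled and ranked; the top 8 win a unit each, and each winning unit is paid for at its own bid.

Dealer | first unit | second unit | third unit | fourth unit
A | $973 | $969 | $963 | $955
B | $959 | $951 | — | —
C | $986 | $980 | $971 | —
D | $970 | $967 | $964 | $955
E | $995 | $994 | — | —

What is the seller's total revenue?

All unit-bids, highest first — top 8: 995 (E-1), 994 (E-2), 986 (C-1), 980 (C-2), 973 (A-1), 971 (C-3), 970 (D-1), 969 (A-2)
Next rejected bid: $967 (not a price — pay-as-bid).
Each winning unit pays its own bid.
Revenue = 995 + 994 + 986 + 980 + 973 + 971 + 970 + 969 = $7,838.

Total revenue: $7,838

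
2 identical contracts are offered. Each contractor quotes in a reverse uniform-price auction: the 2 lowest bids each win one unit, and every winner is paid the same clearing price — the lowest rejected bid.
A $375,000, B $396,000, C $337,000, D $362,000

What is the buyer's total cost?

Total cost: $750,000

Sorting: 337,000 (C), 362,000 (D), 375,000 (A), 396,000 (B)
Winners (2 units): C, D.
Lowest unsuccessful bid: $375,000 → clearing price.
Total cost = 2 × $375,000 = $750,000.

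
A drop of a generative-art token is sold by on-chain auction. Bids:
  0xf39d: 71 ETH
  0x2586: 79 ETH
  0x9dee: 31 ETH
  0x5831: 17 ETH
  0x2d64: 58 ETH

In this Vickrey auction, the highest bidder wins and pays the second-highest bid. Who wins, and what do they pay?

Bids in order: 79 (0x2586) > 71 (0xf39d) > 58 (0x2d64) > 31 (0x9dee) > 17 (0x5831)
0x2586 is highest; pays the second-highest bid, 71 ETH.

0x2586 pays 71 ETH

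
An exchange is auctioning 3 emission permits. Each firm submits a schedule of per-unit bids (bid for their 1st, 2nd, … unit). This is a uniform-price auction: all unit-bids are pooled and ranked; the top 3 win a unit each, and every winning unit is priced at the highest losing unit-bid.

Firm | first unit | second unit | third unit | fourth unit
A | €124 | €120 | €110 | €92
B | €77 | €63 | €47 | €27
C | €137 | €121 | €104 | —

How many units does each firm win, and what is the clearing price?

A 1, C 2; clearing price €120

All unit-bids, highest first — top 3: 137 (C-1), 124 (A-1), 121 (C-2)
First bid not allocated: €120.
Allocation: A 1, C 2.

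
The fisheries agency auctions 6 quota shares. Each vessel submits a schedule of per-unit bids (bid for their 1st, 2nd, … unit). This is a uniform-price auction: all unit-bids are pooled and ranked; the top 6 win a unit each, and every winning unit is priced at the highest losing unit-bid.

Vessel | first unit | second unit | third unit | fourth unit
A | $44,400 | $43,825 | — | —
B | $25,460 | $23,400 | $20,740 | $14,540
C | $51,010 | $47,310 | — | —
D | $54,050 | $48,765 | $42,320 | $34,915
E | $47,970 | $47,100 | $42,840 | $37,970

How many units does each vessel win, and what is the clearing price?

C 2, D 2, E 2; clearing price $44,400

All unit-bids, highest first — top 6: 54,050 (D-1), 51,010 (C-1), 48,765 (D-2), 47,970 (E-1), 47,310 (C-2), 47,100 (E-2)
First bid not allocated: $44,400.
Allocation: C 2, D 2, E 2.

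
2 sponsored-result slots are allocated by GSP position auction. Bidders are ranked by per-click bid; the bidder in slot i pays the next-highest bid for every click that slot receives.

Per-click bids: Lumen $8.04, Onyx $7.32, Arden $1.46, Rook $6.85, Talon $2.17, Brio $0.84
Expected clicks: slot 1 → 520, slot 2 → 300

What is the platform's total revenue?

Per-click bids in order: $8.04 (Lumen) > $7.32 (Onyx) > $6.85 (Rook) > …
Slot 1: Lumen pays $7.32 × 520 = $3806.40
Slot 2: Onyx pays $6.85 × 300 = $2055.00
Total = $5861.40

Total revenue: $5861.40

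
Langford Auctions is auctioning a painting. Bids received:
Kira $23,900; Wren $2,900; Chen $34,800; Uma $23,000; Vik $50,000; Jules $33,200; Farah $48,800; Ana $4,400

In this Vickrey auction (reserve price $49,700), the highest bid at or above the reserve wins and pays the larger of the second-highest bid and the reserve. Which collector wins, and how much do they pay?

Sorting bids: 50,000 (Vik) > 48,800 (Farah) > 34,800 (Chen) > 33,200 (Jules) > 23,900 (Kira) > 23,000 (Uma) > …
Highest eligible bid: Vik at $50,000.
max(second-highest $48,800, reserve $49,700) = $49,700.

Vik pays $49,700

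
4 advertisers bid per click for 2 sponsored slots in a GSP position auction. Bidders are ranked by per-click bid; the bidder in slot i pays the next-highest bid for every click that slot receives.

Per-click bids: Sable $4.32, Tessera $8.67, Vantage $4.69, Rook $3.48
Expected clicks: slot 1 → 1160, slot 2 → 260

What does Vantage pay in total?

Vantage pays $1123.20

Per-click bids in order: $8.67 (Tessera) > $4.69 (Vantage) > $4.32 (Sable) > …
Vantage holds slot 2 → pays next bid $4.32 × 260 clicks = $1123.20.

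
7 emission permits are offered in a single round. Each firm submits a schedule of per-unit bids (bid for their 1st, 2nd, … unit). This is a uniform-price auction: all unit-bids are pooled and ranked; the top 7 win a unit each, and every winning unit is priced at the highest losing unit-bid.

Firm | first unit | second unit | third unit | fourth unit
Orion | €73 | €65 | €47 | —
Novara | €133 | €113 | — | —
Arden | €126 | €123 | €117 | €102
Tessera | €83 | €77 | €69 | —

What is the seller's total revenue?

Pooled unit-bids ranked (top 7): 133 (Novara-1), 126 (Arden-1), 123 (Arden-2), 117 (Arden-3), 113 (Novara-2), 102 (Arden-4), 83 (Tessera-1)
The (k+1)-th unit-bid is €77.
Allocation: Arden 4, Novara 2, Tessera 1. Every unit priced at €77.
Revenue = 7 × 77 = €539.

Total revenue: €539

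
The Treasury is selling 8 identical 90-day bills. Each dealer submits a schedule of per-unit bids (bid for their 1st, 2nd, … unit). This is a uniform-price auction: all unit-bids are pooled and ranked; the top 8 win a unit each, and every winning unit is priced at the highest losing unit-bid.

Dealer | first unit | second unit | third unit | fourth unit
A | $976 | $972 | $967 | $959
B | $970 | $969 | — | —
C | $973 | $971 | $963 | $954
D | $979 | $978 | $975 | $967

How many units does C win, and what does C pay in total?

C: 2 units, pays $1,938

All unit-bids, highest first — top 8: 979 (D-1), 978 (D-2), 976 (A-1), 975 (D-3), 973 (C-1), 972 (A-2), 971 (C-2), 970 (B-1)
First bid not allocated: $969.
C wins 2 unit(s) at $969 each.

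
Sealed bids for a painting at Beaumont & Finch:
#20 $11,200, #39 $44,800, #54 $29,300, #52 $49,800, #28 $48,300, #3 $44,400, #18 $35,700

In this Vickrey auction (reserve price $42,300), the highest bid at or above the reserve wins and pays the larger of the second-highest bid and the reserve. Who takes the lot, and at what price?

#52 pays $48,300

Vickrey auction (reserve price $42,300): the highest bid at or above the reserve wins and pays the larger of the second-highest bid and the reserve.
Sorting bids: 49,800 (#52) > 48,300 (#28) > 44,800 (#39) > 44,400 (#3) > 35,700 (#18) > 29,300 (#54) > …
Highest eligible bid: #52 at $49,800.
Second-highest bid $48,300 exceeds the reserve $42,300 → payment $48,300.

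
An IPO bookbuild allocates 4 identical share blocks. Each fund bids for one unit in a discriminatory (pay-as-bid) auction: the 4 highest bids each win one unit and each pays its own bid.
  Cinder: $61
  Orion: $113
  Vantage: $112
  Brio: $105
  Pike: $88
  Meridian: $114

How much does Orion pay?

Sorting: 114 (Meridian), 113 (Orion), 112 (Vantage), 105 (Brio), 88 (Pike), 61 (Cinder)
The 4 highest are Meridian, Orion, Vantage, Brio.
Orion wins → own bid $113.

Orion pays $113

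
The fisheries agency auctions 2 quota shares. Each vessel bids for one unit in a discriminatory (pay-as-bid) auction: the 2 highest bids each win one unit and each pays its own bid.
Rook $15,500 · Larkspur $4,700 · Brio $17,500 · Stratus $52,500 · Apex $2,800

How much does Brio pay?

Brio pays $17,500

Bids ranked high→low: 52,500 (Stratus), 17,500 (Brio), 15,500 (Rook), 4,700 (Larkspur), …
The 2 highest are Stratus, Brio.
Brio wins → own bid $17,500.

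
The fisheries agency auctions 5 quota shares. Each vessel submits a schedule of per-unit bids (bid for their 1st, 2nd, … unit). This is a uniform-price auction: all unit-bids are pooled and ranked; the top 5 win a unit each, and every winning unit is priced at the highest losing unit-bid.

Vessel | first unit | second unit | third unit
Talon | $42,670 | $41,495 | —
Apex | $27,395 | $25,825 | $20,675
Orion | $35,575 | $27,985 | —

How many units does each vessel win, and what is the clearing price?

Apex 1, Orion 2, Talon 2; clearing price $25,825

Pooled unit-bids ranked (top 5): 42,670 (Talon-1), 41,495 (Talon-2), 35,575 (Orion-1), 27,985 (Orion-2), 27,395 (Apex-1)
First bid not allocated: $25,825.
Allocation: Apex 1, Orion 2, Talon 2.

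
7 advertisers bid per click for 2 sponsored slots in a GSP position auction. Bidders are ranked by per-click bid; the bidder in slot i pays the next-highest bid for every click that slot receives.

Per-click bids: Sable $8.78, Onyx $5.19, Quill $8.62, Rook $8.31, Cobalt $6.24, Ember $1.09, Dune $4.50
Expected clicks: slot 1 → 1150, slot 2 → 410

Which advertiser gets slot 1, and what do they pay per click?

Sorting advertisers: $8.78 (Sable) > $8.62 (Quill) > $8.31 (Rook) > …
Slot 1 goes to the first-ranked bidder, Sable, who pays the next bid down: $8.62/click.

Sable; $8.62 per click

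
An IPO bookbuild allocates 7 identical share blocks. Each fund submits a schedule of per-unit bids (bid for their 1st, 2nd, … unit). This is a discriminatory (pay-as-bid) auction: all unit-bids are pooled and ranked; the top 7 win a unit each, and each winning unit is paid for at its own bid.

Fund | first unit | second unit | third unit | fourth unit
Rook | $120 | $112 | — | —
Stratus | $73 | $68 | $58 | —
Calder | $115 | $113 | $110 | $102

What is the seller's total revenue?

All unit-bids, highest first — top 7: 120 (Rook-1), 115 (Calder-1), 113 (Calder-2), 112 (Rook-2), 110 (Calder-3), 102 (Calder-4), 73 (Stratus-1)
Next rejected bid: $68 (not a price — pay-as-bid).
Each winning unit pays its own bid.
Revenue = 120 + 115 + 113 + 112 + 110 + 102 + 73 = $745.

Total revenue: $745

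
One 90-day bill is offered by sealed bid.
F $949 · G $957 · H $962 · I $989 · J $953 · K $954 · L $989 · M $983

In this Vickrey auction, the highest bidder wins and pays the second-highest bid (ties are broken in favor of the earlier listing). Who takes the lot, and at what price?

I pays $989

Vickrey auction: the highest bidder wins and pays the second-highest bid.
Bids ranked: 989 (I) > 989 (L) > 983 (M) > 962 (H) > 957 (G) > 954 (K) > …
Tie at $989 → I wins by tie-break.
Second-price: I pays L's bid of $989.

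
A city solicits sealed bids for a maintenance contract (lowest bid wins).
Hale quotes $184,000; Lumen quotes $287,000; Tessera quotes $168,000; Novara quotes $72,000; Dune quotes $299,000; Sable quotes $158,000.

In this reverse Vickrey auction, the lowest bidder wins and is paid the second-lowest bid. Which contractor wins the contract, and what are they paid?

Novara is paid $158,000

Bids in order: 72,000 (Novara) < 158,000 (Sable) < 168,000 (Tessera) < 184,000 (Hale) < 287,000 (Lumen) < 299,000 (Dune)
Second-price: Novara is paid Sable's bid of $158,000.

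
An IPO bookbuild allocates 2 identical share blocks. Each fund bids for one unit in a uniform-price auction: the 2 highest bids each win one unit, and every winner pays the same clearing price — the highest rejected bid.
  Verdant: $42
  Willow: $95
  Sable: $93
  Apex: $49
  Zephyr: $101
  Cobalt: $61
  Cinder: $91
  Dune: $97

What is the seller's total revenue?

Total revenue: $190

Ordering the bids: 101 (Zephyr), 97 (Dune), 95 (Willow), 93 (Sable), …
Winners (2 units): Zephyr, Dune.
First losing bid is Willow's $95, which sets the uniform price.
Total revenue = 2 × $95 = $190.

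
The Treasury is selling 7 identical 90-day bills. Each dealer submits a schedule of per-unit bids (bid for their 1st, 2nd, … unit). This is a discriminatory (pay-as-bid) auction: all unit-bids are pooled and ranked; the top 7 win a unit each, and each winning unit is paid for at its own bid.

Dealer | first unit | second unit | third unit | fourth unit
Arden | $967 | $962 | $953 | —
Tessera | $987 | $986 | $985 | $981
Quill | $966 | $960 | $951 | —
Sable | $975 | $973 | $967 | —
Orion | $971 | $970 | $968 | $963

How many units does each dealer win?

Merging the schedules and taking the best 7: 987 (Tessera-1), 986 (Tessera-2), 985 (Tessera-3), 981 (Tessera-4), 975 (Sable-1), 973 (Sable-2), 971 (Orion-1)
Next rejected bid: $970 (not a price — pay-as-bid).
Allocation: Orion 1, Sable 2, Tessera 4.

Orion 1, Sable 2, Tessera 4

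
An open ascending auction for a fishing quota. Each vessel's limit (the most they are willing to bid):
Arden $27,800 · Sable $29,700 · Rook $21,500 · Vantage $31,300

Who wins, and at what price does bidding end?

Vantage wins at $29,700

Rule: the price rises until one bidder remains; the winner pays the price at which the last rival dropped out.
Limits in order: 31,300 (Vantage) > 29,700 (Sable) > 27,800 (Arden) > 21,500 (Rook)
Sable is the last rival to drop out, at $29,700; Vantage remains and wins at that price.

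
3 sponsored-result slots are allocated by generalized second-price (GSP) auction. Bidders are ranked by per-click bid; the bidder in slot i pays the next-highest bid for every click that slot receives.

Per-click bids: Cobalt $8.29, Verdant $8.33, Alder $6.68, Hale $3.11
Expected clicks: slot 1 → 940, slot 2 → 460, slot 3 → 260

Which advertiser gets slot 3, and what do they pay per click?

Sorting advertisers: $8.33 (Verdant) > $8.29 (Cobalt) > $6.68 (Alder) > $3.11 (Hale)
Slot 3 goes to the third-ranked bidder, Alder, who pays the next bid down: $3.11/click.

Alder; $3.11 per click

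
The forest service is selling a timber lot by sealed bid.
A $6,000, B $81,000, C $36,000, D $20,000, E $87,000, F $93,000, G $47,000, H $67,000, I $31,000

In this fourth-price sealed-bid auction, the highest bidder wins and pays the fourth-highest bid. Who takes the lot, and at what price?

F pays $67,000

Sorting bids: 93,000 (F) > 87,000 (E) > 81,000 (B) > 67,000 (H) > 47,000 (G) > 36,000 (C) > …
F wins; payment is bid #4 in the ranking = $67,000.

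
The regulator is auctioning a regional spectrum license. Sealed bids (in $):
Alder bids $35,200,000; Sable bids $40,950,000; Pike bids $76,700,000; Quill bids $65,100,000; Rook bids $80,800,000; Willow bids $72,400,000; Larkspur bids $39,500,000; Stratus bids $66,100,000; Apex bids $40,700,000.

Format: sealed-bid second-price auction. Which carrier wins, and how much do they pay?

Rook pays $76,700,000

Rule: the highest bidder wins and pays the second-highest bid.
Bids in order: 80,800,000 (Rook) > 76,700,000 (Pike) > 72,400,000 (Willow) > 66,100,000 (Stratus) > 65,100,000 (Quill) > 40,950,000 (Sable) > …
Rook is highest; pays the second-highest bid, $76,700,000.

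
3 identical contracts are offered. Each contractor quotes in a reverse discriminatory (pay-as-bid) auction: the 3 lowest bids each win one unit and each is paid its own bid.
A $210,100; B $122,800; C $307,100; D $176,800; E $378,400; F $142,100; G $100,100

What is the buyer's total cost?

Total cost: $365,000

Sorting: 100,100 (G), 122,800 (B), 142,100 (F), 176,800 (D), 210,100 (A), …
Lowest 3: G, B, F.
Total cost = 100,100 + 122,800 + 142,100 = $365,000.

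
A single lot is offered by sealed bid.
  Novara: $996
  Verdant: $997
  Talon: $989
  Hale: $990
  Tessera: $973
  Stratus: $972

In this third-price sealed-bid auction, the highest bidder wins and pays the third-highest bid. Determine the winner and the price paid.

Verdant pays $990

Bids in order: 997 (Verdant) > 996 (Novara) > 990 (Hale) > 989 (Talon) > 973 (Tessera) > 972 (Stratus)
Verdant is highest; pays the third-highest bid, $990.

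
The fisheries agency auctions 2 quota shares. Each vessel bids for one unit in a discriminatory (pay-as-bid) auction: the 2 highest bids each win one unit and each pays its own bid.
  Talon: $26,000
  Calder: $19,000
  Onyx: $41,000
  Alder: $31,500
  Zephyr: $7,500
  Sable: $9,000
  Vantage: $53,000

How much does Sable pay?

Sable pays $0

Ordering the bids: 53,000 (Vantage), 41,000 (Onyx), 31,500 (Alder), 26,000 (Talon), …
The 2 highest are Vantage, Onyx.
Sable does not win → $0.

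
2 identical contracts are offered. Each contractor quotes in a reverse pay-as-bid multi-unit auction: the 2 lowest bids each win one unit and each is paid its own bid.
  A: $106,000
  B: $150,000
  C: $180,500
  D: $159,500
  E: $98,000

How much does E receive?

Bids ranked low→high: 98,000 (E), 106,000 (A), 150,000 (B), 159,500 (D), …
Winners (2 units): E, A.
E wins → own bid $98,000.

E is paid $98,000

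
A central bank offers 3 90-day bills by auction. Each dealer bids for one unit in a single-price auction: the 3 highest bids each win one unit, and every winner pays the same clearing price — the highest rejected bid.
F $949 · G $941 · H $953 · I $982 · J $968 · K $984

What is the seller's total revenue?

Sorting: 984 (K), 982 (I), 968 (J), 953 (H), 949 (F), …
Top 3: K, I, J.
Highest unsuccessful bid: $953 → clearing price.
Total revenue = 3 × $953 = $2,859.

Total revenue: $2,859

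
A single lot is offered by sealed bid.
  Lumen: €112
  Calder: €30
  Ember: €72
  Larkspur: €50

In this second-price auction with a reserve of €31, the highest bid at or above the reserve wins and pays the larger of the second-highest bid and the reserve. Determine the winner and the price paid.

Sorting bids: 112 (Lumen) > 72 (Ember) > 50 (Larkspur) > 30 (Calder)
Highest eligible bid: Lumen at €112.
max(second-highest €72, reserve €31) = €72; the reserve does not bind.

Lumen pays €72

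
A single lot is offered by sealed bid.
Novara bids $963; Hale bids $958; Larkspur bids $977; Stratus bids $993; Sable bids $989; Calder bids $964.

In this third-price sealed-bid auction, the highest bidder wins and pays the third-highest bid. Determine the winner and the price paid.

Third-price sealed-bid auction: the highest bidder wins and pays the third-highest bid.
Bids ranked: 993 (Stratus) > 989 (Sable) > 977 (Larkspur) > 964 (Calder) > 963 (Novara) > 958 (Hale)
Stratus wins; payment is bid #3 in the ranking = $977.

Stratus pays $977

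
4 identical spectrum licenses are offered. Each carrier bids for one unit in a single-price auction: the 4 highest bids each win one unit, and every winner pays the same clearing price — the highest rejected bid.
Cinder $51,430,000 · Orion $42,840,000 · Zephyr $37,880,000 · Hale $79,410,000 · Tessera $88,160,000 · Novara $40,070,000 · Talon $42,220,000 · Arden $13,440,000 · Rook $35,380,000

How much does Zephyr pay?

Zephyr pays $0

Sorting: 88,160,000 (Tessera), 79,410,000 (Hale), 51,430,000 (Cinder), 42,840,000 (Orion), 42,220,000 (Talon), 40,070,000 (Novara), …
The 4 highest are Tessera, Hale, Cinder, Orion.
Highest unsuccessful bid: $42,220,000 → clearing price.
Zephyr does not win → pays $0.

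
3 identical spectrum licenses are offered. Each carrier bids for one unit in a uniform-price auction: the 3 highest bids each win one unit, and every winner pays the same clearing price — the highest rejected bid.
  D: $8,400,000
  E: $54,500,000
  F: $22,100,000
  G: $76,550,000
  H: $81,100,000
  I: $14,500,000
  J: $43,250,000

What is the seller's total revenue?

Total revenue: $129,750,000

Bids ranked high→low: 81,100,000 (H), 76,550,000 (G), 54,500,000 (E), 43,250,000 (J), 22,100,000 (F), …
The 3 highest are H, G, E.
Highest unsuccessful bid: $43,250,000 → clearing price.
Total revenue = 3 × $43,250,000 = $129,750,000.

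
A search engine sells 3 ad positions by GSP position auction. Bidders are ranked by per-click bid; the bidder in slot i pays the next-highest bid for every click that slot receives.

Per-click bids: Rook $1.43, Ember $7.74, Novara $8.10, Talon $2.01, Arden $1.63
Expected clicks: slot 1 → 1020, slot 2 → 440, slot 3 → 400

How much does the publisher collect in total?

Total revenue: $9431.20

Ranked by bid: $8.10 (Novara) > $7.74 (Ember) > $2.01 (Talon) > $1.63 (Arden) > …
Slot 1: Novara pays $7.74 × 1020 = $7894.80
Slot 2: Ember pays $2.01 × 440 = $884.40
Slot 3: Talon pays $1.63 × 400 = $652.00
Total = $9431.20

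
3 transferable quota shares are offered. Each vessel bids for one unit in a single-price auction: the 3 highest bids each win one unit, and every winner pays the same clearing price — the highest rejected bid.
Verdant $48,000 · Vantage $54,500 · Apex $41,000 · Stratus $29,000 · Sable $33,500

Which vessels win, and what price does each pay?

Vantage, Verdant, Apex; each pays $33,500

Sorting: 54,500 (Vantage), 48,000 (Verdant), 41,000 (Apex), 33,500 (Sable), 29,000 (Stratus)
Winners (3 units): Vantage, Verdant, Apex.
Highest unsuccessful bid: $33,500 → clearing price.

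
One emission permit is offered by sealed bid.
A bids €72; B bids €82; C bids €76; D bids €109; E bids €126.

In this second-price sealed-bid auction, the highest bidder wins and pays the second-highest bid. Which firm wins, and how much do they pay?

E pays €109

Sorting bids: 126 (E) > 109 (D) > 82 (B) > 76 (C) > 72 (A)
Second-price: E pays D's bid of €109.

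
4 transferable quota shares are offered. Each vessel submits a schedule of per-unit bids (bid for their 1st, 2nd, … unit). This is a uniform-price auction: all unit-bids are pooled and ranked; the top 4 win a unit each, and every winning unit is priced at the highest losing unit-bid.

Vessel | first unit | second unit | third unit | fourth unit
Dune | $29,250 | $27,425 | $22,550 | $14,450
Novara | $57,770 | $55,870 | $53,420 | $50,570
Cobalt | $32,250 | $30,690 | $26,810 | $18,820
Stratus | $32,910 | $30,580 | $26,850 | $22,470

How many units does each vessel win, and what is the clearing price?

Novara 4; clearing price $32,910

All unit-bids, highest first — top 4: 57,770 (Novara-1), 55,870 (Novara-2), 53,420 (Novara-3), 50,570 (Novara-4)
First bid not allocated: $32,910.
Allocation: Novara 4.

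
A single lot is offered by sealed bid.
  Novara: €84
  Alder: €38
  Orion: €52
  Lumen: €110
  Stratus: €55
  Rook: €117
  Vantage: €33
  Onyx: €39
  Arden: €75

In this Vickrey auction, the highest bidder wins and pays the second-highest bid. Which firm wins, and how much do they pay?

Rook pays €110

Bids in order: 117 (Rook) > 110 (Lumen) > 84 (Novara) > 75 (Arden) > 55 (Stratus) > 52 (Orion) > …
Second-price: Rook pays Lumen's bid of €110.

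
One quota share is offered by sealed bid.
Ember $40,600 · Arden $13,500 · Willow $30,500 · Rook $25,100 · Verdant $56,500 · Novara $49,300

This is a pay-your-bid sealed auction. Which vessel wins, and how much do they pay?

Verdant pays $56,500

Bids ranked: 56,500 (Verdant) > 49,300 (Novara) > 40,600 (Ember) > 30,500 (Willow) > 25,100 (Rook) > 13,500 (Arden)
Verdant has the highest bid and pays exactly that: $56,500.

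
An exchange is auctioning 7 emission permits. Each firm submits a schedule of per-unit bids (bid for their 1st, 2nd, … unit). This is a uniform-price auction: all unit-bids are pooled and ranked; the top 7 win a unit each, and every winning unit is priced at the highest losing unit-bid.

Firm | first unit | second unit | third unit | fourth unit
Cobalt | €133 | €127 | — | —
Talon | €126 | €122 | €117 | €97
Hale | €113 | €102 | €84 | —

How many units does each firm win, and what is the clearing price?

All unit-bids, highest first — top 7: 133 (Cobalt-1), 127 (Cobalt-2), 126 (Talon-1), 122 (Talon-2), 117 (Talon-3), 113 (Hale-1), 102 (Hale-2)
First bid not allocated: €97.
Allocation: Cobalt 2, Hale 2, Talon 3.

Cobalt 2, Hale 2, Talon 3; clearing price €97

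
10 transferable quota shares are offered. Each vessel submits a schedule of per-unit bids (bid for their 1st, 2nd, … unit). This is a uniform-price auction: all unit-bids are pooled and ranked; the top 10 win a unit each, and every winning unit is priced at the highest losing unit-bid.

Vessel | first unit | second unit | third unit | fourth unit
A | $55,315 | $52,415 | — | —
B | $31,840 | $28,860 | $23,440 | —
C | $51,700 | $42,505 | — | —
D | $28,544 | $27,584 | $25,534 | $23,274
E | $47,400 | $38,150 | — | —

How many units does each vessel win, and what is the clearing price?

All unit-bids, highest first — top 10: 55,315 (A-1), 52,415 (A-2), 51,700 (C-1), 47,400 (E-1), 42,505 (C-2), 38,150 (E-2), 31,840 (B-1), 28,860 (B-2), 28,544 (D-1), 27,584 (D-2)
Highest rejected unit-bid = $25,534.
Allocation: A 2, B 2, C 2, D 2, E 2.

A 2, B 2, C 2, D 2, E 2; clearing price $25,534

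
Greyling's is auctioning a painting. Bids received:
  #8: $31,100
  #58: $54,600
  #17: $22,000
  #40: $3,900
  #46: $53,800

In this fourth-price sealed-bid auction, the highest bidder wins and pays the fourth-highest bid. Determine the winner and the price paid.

Sorting bids: 54,600 (#58) > 53,800 (#46) > 31,100 (#8) > 22,000 (#17) > 3,900 (#40)
#58 is highest; pays the fourth-highest bid, $22,000.

#58 pays $22,000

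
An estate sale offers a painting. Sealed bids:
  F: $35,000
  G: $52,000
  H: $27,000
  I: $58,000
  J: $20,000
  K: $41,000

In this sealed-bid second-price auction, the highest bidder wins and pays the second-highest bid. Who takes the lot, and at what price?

Bids in order: 58,000 (I) > 52,000 (G) > 41,000 (K) > 35,000 (F) > 27,000 (H) > 20,000 (J)
Second-price: I pays G's bid of $52,000.

I pays $52,000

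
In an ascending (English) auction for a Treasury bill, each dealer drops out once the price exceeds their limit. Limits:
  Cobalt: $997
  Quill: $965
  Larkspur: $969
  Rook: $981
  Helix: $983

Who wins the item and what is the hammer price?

Cobalt wins at $983

Rule: the price rises until one bidder remains; the winner pays the price at which the last rival dropped out.
Limits in order: 997 (Cobalt) > 983 (Helix) > 981 (Rook) > 969 (Larkspur) > 965 (Quill)
Helix is the last rival to drop out, at $983; Cobalt remains and wins at that price.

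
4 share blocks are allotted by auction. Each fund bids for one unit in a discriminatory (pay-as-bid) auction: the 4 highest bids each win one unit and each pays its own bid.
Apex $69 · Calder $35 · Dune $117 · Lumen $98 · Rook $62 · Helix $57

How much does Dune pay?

Sorting: 117 (Dune), 98 (Lumen), 69 (Apex), 62 (Rook), 57 (Helix), 35 (Calder)
Winners (4 units): Dune, Lumen, Apex, Rook.
Dune wins → own bid $117.

Dune pays $117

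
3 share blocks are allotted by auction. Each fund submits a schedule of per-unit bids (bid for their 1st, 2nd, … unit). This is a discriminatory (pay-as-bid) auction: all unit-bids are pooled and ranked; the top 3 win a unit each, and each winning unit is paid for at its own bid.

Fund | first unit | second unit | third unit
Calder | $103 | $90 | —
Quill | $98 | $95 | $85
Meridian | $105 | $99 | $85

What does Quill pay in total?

All unit-bids, highest first — top 3: 105 (Meridian-1), 103 (Calder-1), 99 (Meridian-2)
Next rejected bid: $98 (not a price — pay-as-bid).
Quill wins no units.

Quill pays $0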